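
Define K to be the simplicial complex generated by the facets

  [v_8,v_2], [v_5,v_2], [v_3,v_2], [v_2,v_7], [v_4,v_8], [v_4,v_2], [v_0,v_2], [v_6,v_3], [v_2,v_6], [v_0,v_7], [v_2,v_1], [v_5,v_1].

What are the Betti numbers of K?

b_0 = 1, b_1 = 4.

Fix the vertex order v_0 < v_1 < v_2 < v_3 < v_4 < v_5 < v_6 < v_7 < v_8 and write every simplex with vertices in increasing order. Then dim K = 1 and the simplices of K are:

  0-simplices (9): [v_0], [v_1], [v_2], [v_3], [v_4], [v_5], [v_6], [v_7], [v_8]
  1-simplices (12): [v_0,v_2], [v_0,v_7], [v_1,v_2], [v_1,v_5], [v_2,v_3], [v_2,v_4], [v_2,v_5], [v_2,v_6], [v_2,v_7], [v_2,v_8], [v_3,v_6], [v_4,v_8]

so the chain groups are C_0 ≅ Z^9, C_1 ≅ Z^12.

Boundary ∂_1: C_1 → C_0 is given by ∂[p,q] = [q] − [p]. For instance
  ∂[v_1,v_5] = [v_5] − [v_1].
The 9×12 boundary matrix has rank 8 and Smith normal form diag(1,1,1,1,1,1,1,1).

Computing H_k = (kernel of ∂_k) / (image of ∂_{k+1}):

  H_0: rank C_0 − rank ∂_1 = 9 − 8 = 1, and the invariant factors of ∂_1 are all 1, so H_0 ≅ Z.
  H_1: rank ker ∂_1 − rank ∂_2 = (12 − 8) − 0 = 4, and there is no ∂_2, so H_1 ≅ Z^4.

Hence the Betti numbers are b_0 = 1, b_1 = 4.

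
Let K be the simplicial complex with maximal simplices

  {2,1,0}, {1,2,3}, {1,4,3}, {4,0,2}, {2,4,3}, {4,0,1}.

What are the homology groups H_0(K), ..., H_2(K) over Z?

Fix the vertex order 0 < 1 < 2 < 3 < 4 and write every simplex with vertices in increasing order. Then dim K = 2 and the simplices of K are:

  0-simplices (5): [0], [1], [2], [3], [4]
  1-simplices (9): [0,1], [0,2], [0,4], [1,2], [1,3], [1,4], [2,3], [2,4], [3,4]
  2-simplices (6): [0,1,2], [0,1,4], [0,2,4], [1,2,3], [1,3,4], [2,3,4]

so the chain groups are C_0 ≅ Z^5, C_1 ≅ Z^9, C_2 ≅ Z^6.

∂_1: C_1 → C_0 maps an edge to its endpoints' difference, ∂[p,q] = q − p.
As a 5×9 matrix over Z this has rank 4, with invariant factors (1,1,1,1).

∂_2: C_2 → C_1 acts by ∂[p,q,r] = [q,r] − [p,r] + [p,q]. For instance
  ∂[0,1,2] = [1,2] − [0,2] + [0,1],
  ∂[1,3,4] = [3,4] − [1,4] + [1,3].
As a 9×6 matrix over Z this has rank 5, with invariant factors (1,1,1,1,1).

From H_k ≅ ker(∂_k) / im(∂_{k+1}) we obtain:

  H_0: rank C_0 − rank ∂_1 = 5 − 4 = 1, and the invariant factors of ∂_1 are all 1, so H_0 = Z.
  H_1: rank ker ∂_1 − rank ∂_2 = (9 − 4) − 5 = 0, and the invariant factors of ∂_2 are all 1, so H_1 = 0.
  H_2: rank ker ∂_2 − rank ∂_3 = (6 − 5) − 0 = 1, and there is no ∂_3, so H_2 = Z.

H_0 = Z,  H_1 = 0,  H_2 = Z.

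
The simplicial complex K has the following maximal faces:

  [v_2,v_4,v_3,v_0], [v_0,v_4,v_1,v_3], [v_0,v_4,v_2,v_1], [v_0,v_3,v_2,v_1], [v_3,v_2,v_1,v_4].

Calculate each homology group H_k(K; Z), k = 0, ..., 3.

H_0 = Z,  H_1 = 0,  H_2 = 0,  H_3 = Z.

Order the vertices as v_0 < v_1 < v_2 < v_3 < v_4. Listing each simplex with vertices in this order, K has dimension 3 with simplices:

  0-simplices (5): [v_0], [v_1], [v_2], [v_3], [v_4]
  1-simplices (10): [v_0,v_1], [v_0,v_2], [v_0,v_3], [v_0,v_4], [v_1,v_2], [v_1,v_3], [v_1,v_4], [v_2,v_3], [v_2,v_4], [v_3,v_4]
  2-simplices (10): [v_0,v_1,v_2], [v_0,v_1,v_3], [v_0,v_1,v_4], [v_0,v_2,v_3], [v_0,v_2,v_4], [v_0,v_3,v_4], [v_1,v_2,v_3], [v_1,v_2,v_4], [v_1,v_3,v_4], [v_2,v_3,v_4]
  3-simplices (5): [v_0,v_1,v_2,v_3], [v_0,v_1,v_2,v_4], [v_0,v_1,v_3,v_4], [v_0,v_2,v_3,v_4], [v_1,v_2,v_3,v_4]

giving chain groups C_0 ≅ Z^5, C_1 ≅ Z^10, C_2 ≅ Z^10, C_3 ≅ Z^5.

∂_1: C_1 → C_0 maps an edge to its endpoints' difference, ∂[p,q] = q − p.
As a 5×10 matrix over Z this has rank 4, with invariant factors (1,1,1,1).

∂_2: C_2 → C_1 maps a triangle to the signed sum of its edges. For instance
  ∂[v_1,v_2,v_4] = [v_2,v_4] − [v_1,v_4] + [v_1,v_2],
  ∂[v_0,v_2,v_3] = [v_2,v_3] − [v_0,v_3] + [v_0,v_2].
This gives a 10×10 integer matrix of rank 6; reducing to Smith normal form yields diagonal entries (1,1,1,1,1,1).

The boundary map ∂_3: C_3 → C_2 sends each 3-simplex σ to the alternating sum Σ_i (−1)^i (σ with its i-th vertex removed). For instance
  ∂[v_1,v_2,v_3,v_4] = [v_2,v_3,v_4] − [v_1,v_3,v_4] + [v_1,v_2,v_4] − [v_1,v_2,v_3],
  ∂[v_0,v_2,v_3,v_4] = [v_2,v_3,v_4] − [v_0,v_3,v_4] + [v_0,v_2,v_4] − [v_0,v_2,v_3].
The 10×5 boundary matrix has rank 4 and Smith normal form diag(1,1,1,1).

Now H_k = ker ∂_k / im ∂_{k+1}, so:

  H_0: rank C_0 − rank ∂_1 = 5 − 4 = 1, and the invariant factors of ∂_1 are all 1, so H_0 ≅ Z.
  H_1: rank ker ∂_1 − rank ∂_2 = (10 − 4) − 6 = 0, and the invariant factors of ∂_2 are all 1, so H_1 ≅ 0.
  H_2: rank ker ∂_2 − rank ∂_3 = (10 − 6) − 4 = 0, and the invariant factors of ∂_3 are all 1, so H_2 ≅ 0.
  H_3: rank ker ∂_3 − rank ∂_4 = (5 − 4) − 0 = 1, and there is no ∂_4, so H_3 ≅ Z.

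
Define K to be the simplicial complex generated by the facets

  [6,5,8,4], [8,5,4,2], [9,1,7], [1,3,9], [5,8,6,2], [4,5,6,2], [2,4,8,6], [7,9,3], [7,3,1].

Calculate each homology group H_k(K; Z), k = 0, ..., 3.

Order the vertices as 1 < 2 < 3 < 4 < 5 < 6 < 7 < 8 < 9. Listing each simplex with vertices in this order, K has dimension 3 with simplices:

  0-simplices (9): [1], [2], [3], [4], [5], [6], [7], [8], [9]
  1-simplices (16): [1,3], [1,7], [1,9], [2,4], [2,5], [2,6], [2,8], [3,7], [3,9], [4,5], [4,6], [4,8], [5,6], [5,8], [6,8], [7,9]
  2-simplices (14): [1,3,7], [1,3,9], [1,7,9], [2,4,5], [2,4,6], [2,4,8], [2,5,6], [2,5,8], [2,6,8], [3,7,9], [4,5,6], [4,5,8], [4,6,8], [5,6,8]
  3-simplices (5): [2,4,5,6], [2,4,5,8], [2,4,6,8], [2,5,6,8], [4,5,6,8]

so the chain groups are C_0 ≅ Z^9, C_1 ≅ Z^16, C_2 ≅ Z^14, C_3 ≅ Z^5.

The boundary map ∂_1: C_1 → C_0 sends each edge [p,q] (with p < q) to q − p. For instance
  ∂[2,5] = [5] − [2].
As a 9×16 matrix over Z this has rank 7, with invariant factors (1,1,1,1,1,1,1).

Boundary ∂_2: C_2 → C_1 maps a triangle to the signed sum of its edges. For instance
  ∂[2,5,6] = [5,6] − [2,6] + [2,5],
  ∂[1,3,7] = [3,7] − [1,7] + [1,3].
As a 16×14 matrix over Z this has rank 9, with invariant factors (1,1,1,1,1,1,1,1,1).

The boundary map ∂_3: C_3 → C_2 sends each 3-simplex σ to the alternating sum Σ_i (−1)^i (σ with its i-th vertex removed). For instance
  ∂[2,5,6,8] = [5,6,8] − [2,6,8] + [2,5,8] − [2,5,6],
  ∂[2,4,5,6] = [4,5,6] − [2,5,6] + [2,4,6] − [2,4,5].
The resulting 14×5 matrix has rank 4, and its Smith normal form has invariant factors (1,1,1,1).

From H_k ≅ ker(∂_k) / im(∂_{k+1}) we obtain:

  H_0: rank C_0 − rank ∂_1 = 9 − 7 = 2, and the invariant factors of ∂_1 are all 1, so H_0 ≅ Z^2.
  H_1: rank ker ∂_1 − rank ∂_2 = (16 − 7) − 9 = 0, and the invariant factors of ∂_2 are all 1, so H_1 ≅ 0.
  H_2: rank ker ∂_2 − rank ∂_3 = (14 − 9) − 4 = 1, and the invariant factors of ∂_3 are all 1, so H_2 ≅ Z.
  H_3: rank ker ∂_3 − rank ∂_4 = (5 − 4) − 0 = 1, and there is no ∂_4, so H_3 ≅ Z.

As a check, the Euler characteristic is 9 − 16 + 14 − 5 = 2, which agrees with 2 − 0 + 1 − 1 = 2.
(K is a triangulation of the disjoint union of the 2-sphere S^2 and the 3-sphere S^3.)

H_0 ≅ Z^2,  H_1 = 0,  H_2 ≅ Z,  H_3 ≅ Z.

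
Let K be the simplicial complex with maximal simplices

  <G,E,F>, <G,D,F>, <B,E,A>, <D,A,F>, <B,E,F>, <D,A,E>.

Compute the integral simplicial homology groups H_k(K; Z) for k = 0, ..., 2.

H_0 ≅ Z,  H_1 ≅ Z,  H_2 = 0.

Order the vertices as A < B < D < E < F < G. Listing each simplex with vertices in this order, K has dimension 2 with simplices:

  0-simplices (6): A, B, D, E, F, G
  1-simplices (12): AB, AD, AE, AF, BE, BF, DE, DF, DG, EF, EG, FG
  2-simplices (6): ABE, ADE, ADF, BEF, DFG, EFG

so the chain groups are C_0 ≅ Z^6, C_1 ≅ Z^12, C_2 ≅ Z^6.

∂_1: C_1 → C_0 is given by ∂[p,q] = [q] − [p].
This gives a 6×12 integer matrix of rank 5; reducing to Smith normal form yields diagonal entries (1,1,1,1,1).

Boundary ∂_2: C_2 → C_1 maps a triangle to the signed sum of its edges. For instance
  ∂ABE = BE − AE + AB,
  ∂ADF = DF − AF + AD.
The 12×6 boundary matrix has rank 6 and Smith normal form diag(1,1,1,1,1,1).

Computing H_k = (kernel of ∂_k) / (image of ∂_{k+1}):

  H_0: rank C_0 − rank ∂_1 = 6 − 5 = 1, and the invariant factors of ∂_1 are all 1, so H_0 ≅ Z.
  H_1: rank ker ∂_1 − rank ∂_2 = (12 − 5) − 6 = 1, and the invariant factors of ∂_2 are all 1, so H_1 ≅ Z.
  H_2: rank ker ∂_2 − rank ∂_3 = (6 − 6) − 0 = 0, and there is no ∂_3, so H_2 ≅ 0.

(K is a triangulation of the cylinder S^1 x I.)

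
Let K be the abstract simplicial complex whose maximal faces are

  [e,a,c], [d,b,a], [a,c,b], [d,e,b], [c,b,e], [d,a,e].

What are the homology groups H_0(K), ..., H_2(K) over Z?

H_0 ≅ Z,  H_1 = 0,  H_2 ≅ Z.

Take the total order a < b < c < d < e on the vertex set. Then K (dimension 2) consists of the simplices:

  0-simplices (5): a, b, c, d, e
  1-simplices (9): ab, ac, ad, ae, bc, bd, be, ce, de
  2-simplices (6): abc, abd, ace, ade, bce, bde

so the chain groups are C_0 ≅ Z^5, C_1 ≅ Z^9, C_2 ≅ Z^6.

Boundary ∂_1: C_1 → C_0 maps an edge to its endpoints' difference, ∂[p,q] = q − p.
As a 5×9 matrix over Z this has rank 4, with invariant factors (1,1,1,1).

Boundary ∂_2: C_2 → C_1 acts by ∂[p,q,r] = [q,r] − [p,r] + [p,q]. For instance
  ∂ace = ce − ae + ac,
  ∂bce = ce − be + bc.
As a 9×6 matrix over Z this has rank 5, with invariant factors (1,1,1,1,1).

From H_k ≅ ker(∂_k) / im(∂_{k+1}) we obtain:

  H_0: rank C_0 − rank ∂_1 = 5 − 4 = 1, and the invariant factors of ∂_1 are all 1, so H_0 = Z.
  H_1: rank ker ∂_1 − rank ∂_2 = (9 − 4) − 5 = 0, and the invariant factors of ∂_2 are all 1, so H_1 = 0.
  H_2: rank ker ∂_2 − rank ∂_3 = (6 − 5) − 0 = 1, and there is no ∂_3, so H_2 = Z.

As a check, the Euler characteristic is 5 − 9 + 6 = 2, which agrees with 1 − 0 + 1 = 2.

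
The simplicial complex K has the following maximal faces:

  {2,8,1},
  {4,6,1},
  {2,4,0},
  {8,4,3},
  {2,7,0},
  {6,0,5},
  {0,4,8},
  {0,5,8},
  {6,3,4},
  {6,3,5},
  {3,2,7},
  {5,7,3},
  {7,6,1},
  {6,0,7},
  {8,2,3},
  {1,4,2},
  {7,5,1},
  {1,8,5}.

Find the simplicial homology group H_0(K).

H_0 ≅ Z.

We work with the vertex ordering 0 < 1 < 2 < 3 < 4 < 5 < 6 < 7 < 8. The simplices of K, each written with vertices in increasing order, are:

  0-simplices (9): [0], [1], [2], [3], [4], [5], [6], [7], [8]
  1-simplices (27): (27 of them)
  2-simplices (18): [0,2,4], [0,2,7], [0,4,8], [0,5,6], [0,5,8], [0,6,7], [1,2,4], [1,2,8], [1,4,6], [1,5,7], [1,5,8], [1,6,7], [2,3,7], [2,3,8], [3,4,6], [3,4,8], [3,5,6], [3,5,7]

Hence C_0 ≅ Z^9, C_1 ≅ Z^27, C_2 ≅ Z^18.

The boundary map ∂_1: C_1 → C_0 sends each edge [p,q] (with p < q) to q − p.
The resulting 9×27 matrix has rank 8, and its Smith normal form has invariant factors (1,1,1,1,1,1,1,1).

The boundary map ∂_2: C_2 → C_1 sends each 2-simplex [p,q,r] to [q,r] − [p,r] + [p,q]. For instance
  ∂[0,5,8] = [5,8] − [0,8] + [0,5],
  ∂[1,5,8] = [5,8] − [1,8] + [1,5].
The 27×18 boundary matrix has rank 18 and Smith normal form diag(1,1,1,1,1,1,1,1,1,1,1,1,1,1,1,1,1,2).

Now H_k = ker ∂_k / im ∂_{k+1}, so:

  H_0: rank C_0 − rank ∂_1 = 9 − 8 = 1, and the invariant factors of ∂_1 are all 1, so H_0 ≅ Z.

(K is a triangulation of the Klein bottle.)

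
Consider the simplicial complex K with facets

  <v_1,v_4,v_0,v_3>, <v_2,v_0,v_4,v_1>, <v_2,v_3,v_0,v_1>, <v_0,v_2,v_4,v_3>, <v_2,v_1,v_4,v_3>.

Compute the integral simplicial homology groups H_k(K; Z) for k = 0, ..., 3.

H_0 = Z,  H_1 = 0,  H_2 = 0,  H_3 = Z.

Take the total order v_0 < v_1 < v_2 < v_3 < v_4 on the vertex set. Then K (dimension 3) consists of the simplices:

  0-simplices (5): [v_0], [v_1], [v_2], [v_3], [v_4]
  1-simplices (10): [v_0,v_1], [v_0,v_2], [v_0,v_3], [v_0,v_4], [v_1,v_2], [v_1,v_3], [v_1,v_4], [v_2,v_3], [v_2,v_4], [v_3,v_4]
  2-simplices (10): [v_0,v_1,v_2], [v_0,v_1,v_3], [v_0,v_1,v_4], [v_0,v_2,v_3], [v_0,v_2,v_4], [v_0,v_3,v_4], [v_1,v_2,v_3], [v_1,v_2,v_4], [v_1,v_3,v_4], [v_2,v_3,v_4]
  3-simplices (5): [v_0,v_1,v_2,v_3], [v_0,v_1,v_2,v_4], [v_0,v_1,v_3,v_4], [v_0,v_2,v_3,v_4], [v_1,v_2,v_3,v_4]

so the chain groups are C_0 ≅ Z^5, C_1 ≅ Z^10, C_2 ≅ Z^10, C_3 ≅ Z^5.

Boundary ∂_1: C_1 → C_0 maps an edge to its endpoints' difference, ∂[p,q] = q − p. For instance
  ∂[v_1,v_3] = [v_3] − [v_1].
As a 5×10 matrix over Z this has rank 4, with invariant factors (1,1,1,1).

The boundary map ∂_2: C_2 → C_1 acts by ∂[p,q,r] = [q,r] − [p,r] + [p,q]. For instance
  ∂[v_0,v_2,v_4] = [v_2,v_4] − [v_0,v_4] + [v_0,v_2],
  ∂[v_2,v_3,v_4] = [v_3,v_4] − [v_2,v_4] + [v_2,v_3].
The 10×10 boundary matrix has rank 6 and Smith normal form diag(1,1,1,1,1,1).

∂_3: C_3 → C_2 sends each 3-simplex σ to the alternating sum Σ_i (−1)^i (σ with its i-th vertex removed). For instance
  ∂[v_0,v_1,v_3,v_4] = [v_1,v_3,v_4] − [v_0,v_3,v_4] + [v_0,v_1,v_4] − [v_0,v_1,v_3],
  ∂[v_0,v_2,v_3,v_4] = [v_2,v_3,v_4] − [v_0,v_3,v_4] + [v_0,v_2,v_4] − [v_0,v_2,v_3].
As a 10×5 matrix over Z this has rank 4, with invariant factors (1,1,1,1).

Now H_k = ker ∂_k / im ∂_{k+1}, so:

  H_0: rank C_0 − rank ∂_1 = 5 − 4 = 1, and the invariant factors of ∂_1 are all 1, so H_0 ≅ Z.
  H_1: rank ker ∂_1 − rank ∂_2 = (10 − 4) − 6 = 0, and the invariant factors of ∂_2 are all 1, so H_1 ≅ 0.
  H_2: rank ker ∂_2 − rank ∂_3 = (10 − 6) − 4 = 0, and the invariant factors of ∂_3 are all 1, so H_2 ≅ 0.
  H_3: rank ker ∂_3 − rank ∂_4 = (5 − 4) − 0 = 1, and there is no ∂_4, so H_3 ≅ Z.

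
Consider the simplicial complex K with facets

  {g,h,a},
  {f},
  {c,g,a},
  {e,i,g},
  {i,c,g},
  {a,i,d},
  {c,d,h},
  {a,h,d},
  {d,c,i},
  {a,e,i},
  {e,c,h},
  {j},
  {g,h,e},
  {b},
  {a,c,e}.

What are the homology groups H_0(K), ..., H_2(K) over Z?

H_0 ≅ Z^4,  H_1 ≅ Z/2,  H_2 = 0.

We work with the vertex ordering a < b < c < d < e < f < g < h < i < j. The simplices of K, each written with vertices in increasing order, are:

  0-simplices (10): a, b, c, d, e, f, g, h, i, j
  1-simplices (18): ac, ad, ae, ag, ah, ai, cd, ce, cg, ch, ci, dh, di, eg, eh, ei, gh, gi
  2-simplices (12): ace, acg, adh, adi, aei, agh, cdh, cdi, ceh, cgi, egh, egi

Hence C_0 ≅ Z^10, C_1 ≅ Z^18, C_2 ≅ Z^12.

The boundary map ∂_1: C_1 → C_0 sends each edge [p,q] (with p < q) to q − p.
This gives a 10×18 integer matrix of rank 6; reducing to Smith normal form yields diagonal entries (1,1,1,1,1,1).

The boundary map ∂_2: C_2 → C_1 sends each 2-simplex [p,q,r] to [q,r] − [p,r] + [p,q]. For instance
  ∂adh = dh − ah + ad,
  ∂aei = ei − ai + ae.
The 18×12 boundary matrix has rank 12 and Smith normal form diag(1,1,1,1,1,1,1,1,1,1,1,2).

Computing H_k = (kernel of ∂_k) / (image of ∂_{k+1}):

  H_0: rank C_0 − rank ∂_1 = 10 − 6 = 4, and the invariant factors of ∂_1 are all 1, so H_0 ≅ Z^4.
  H_1: rank ker ∂_1 − rank ∂_2 = (18 − 6) − 12 = 0, and ∂_2 has invariant factor 2 > 1, so H_1 ≅ Z/2.
  H_2: rank ker ∂_2 − rank ∂_3 = (12 − 12) − 0 = 0, and there is no ∂_3, so H_2 ≅ 0.

As a check, the Euler characteristic is 10 − 18 + 12 = 4, which agrees with 4 − 0 + 0 = 4.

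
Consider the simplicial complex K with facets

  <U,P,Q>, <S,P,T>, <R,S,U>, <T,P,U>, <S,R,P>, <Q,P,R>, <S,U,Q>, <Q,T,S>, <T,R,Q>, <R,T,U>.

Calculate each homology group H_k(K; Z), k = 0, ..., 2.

H_0 ≅ Z,  H_1 ≅ Z/2Z,  H_2 = 0.

Order the vertices as P < Q < R < S < T < U. Listing each simplex with vertices in this order, K has dimension 2 with simplices:

  0-simplices (6): P, Q, R, S, T, U
  1-simplices (15): PQ, PR, PS, PT, PU, QR, QS, QT, QU, RS, RT, RU, ST, SU, TU
  2-simplices (10): PQR, PQU, PRS, PST, PTU, QRT, QST, QSU, RSU, RTU

Hence C_0 ≅ Z^6, C_1 ≅ Z^15, C_2 ≅ Z^10.

∂_1: C_1 → C_0 sends each edge [p,q] (with p < q) to q − p. For instance
  ∂RS = S − R.
This gives a 6×15 integer matrix of rank 5; reducing to Smith normal form yields diagonal entries (1,1,1,1,1).

The boundary map ∂_2: C_2 → C_1 sends each 2-simplex [p,q,r] to [q,r] − [p,r] + [p,q]. For instance
  ∂QSU = SU − QU + QS,
  ∂PQU = QU − PU + PQ.
This gives a 15×10 integer matrix of rank 10; reducing to Smith normal form yields diagonal entries (1,1,1,1,1,1,1,1,1,2).

From H_k ≅ ker(∂_k) / im(∂_{k+1}) we obtain:

  H_0: rank C_0 − rank ∂_1 = 6 − 5 = 1, and the invariant factors of ∂_1 are all 1, so H_0 ≅ Z.
  H_1: rank ker ∂_1 − rank ∂_2 = (15 − 5) − 10 = 0, and ∂_2 has invariant factor 2 > 1, so H_1 ≅ Z/2Z.
  H_2: rank ker ∂_2 − rank ∂_3 = (10 − 10) − 0 = 0, and there is no ∂_3, so H_2 ≅ 0.

As a check, the Euler characteristic is 6 − 15 + 10 = 1, which agrees with 1 − 0 + 0 = 1.
(K is a triangulation of the real projective plane RP^2.)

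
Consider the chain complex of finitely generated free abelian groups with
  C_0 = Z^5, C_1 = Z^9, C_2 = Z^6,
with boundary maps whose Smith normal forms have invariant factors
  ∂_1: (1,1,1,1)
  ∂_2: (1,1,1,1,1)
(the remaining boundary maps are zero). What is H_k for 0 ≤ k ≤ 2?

H_0: b_0 = 5 − 0 − 4 = 1; torsion from ∂_1 factors > 1: none. So H_0 ≅ Z.
H_1: b_1 = 9 − 4 − 5 = 0; torsion from ∂_2 factors > 1: none. So H_1 ≅ 0.
H_2: b_2 = 6 − 5 − 0 = 1; torsion from ∂_3 factors > 1: none. So H_2 ≅ Z.

H_0 ≅ Z,  H_1 = 0,  H_2 ≅ Z.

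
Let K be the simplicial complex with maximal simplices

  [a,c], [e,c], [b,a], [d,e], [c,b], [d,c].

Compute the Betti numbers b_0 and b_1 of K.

b_0 = 1, b_1 = 2.

Take the total order a < b < c < d < e on the vertex set. Then K (dimension 1) consists of the simplices:

  0-simplices (5): a, b, c, d, e
  1-simplices (6): ab, ac, bc, cd, ce, de

so the chain groups are C_0 ≅ Z^5, C_1 ≅ Z^6.

The boundary map ∂_1: C_1 → C_0 is given by ∂[p,q] = [q] − [p]. For instance
  ∂ce = e − c.
As a 5×6 matrix over Z this has rank 4, with invariant factors (1,1,1,1).

Now H_k = ker ∂_k / im ∂_{k+1}, so:

  H_0: rank C_0 − rank ∂_1 = 5 − 4 = 1, and the invariant factors of ∂_1 are all 1, so H_0 ≅ Z.
  H_1: rank ker ∂_1 − rank ∂_2 = (6 − 4) − 0 = 2, and there is no ∂_2, so H_1 ≅ Z^2.

Hence the Betti numbers are b_0 = 1, b_1 = 2.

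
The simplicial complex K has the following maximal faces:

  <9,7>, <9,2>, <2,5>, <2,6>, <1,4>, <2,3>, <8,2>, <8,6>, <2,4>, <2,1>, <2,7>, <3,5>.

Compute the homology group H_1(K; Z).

Fix the vertex order 1 < 2 < 3 < 4 < 5 < 6 < 7 < 8 < 9 and write every simplex with vertices in increasing order. Then dim K = 1 and the simplices of K are:

  0-simplices (9): [1], [2], [3], [4], [5], [6], [7], [8], [9]
  1-simplices (12): [1,2], [1,4], [2,3], [2,4], [2,5], [2,6], [2,7], [2,8], [2,9], [3,5], [6,8], [7,9]

Hence C_0 ≅ Z^9, C_1 ≅ Z^12.

The boundary map ∂_1: C_1 → C_0 is given by ∂[p,q] = [q] − [p]. For instance
  ∂[2,8] = [8] − [2].
As a 9×12 matrix over Z this has rank 8, with invariant factors (1,1,1,1,1,1,1,1).

Computing H_k = (kernel of ∂_k) / (image of ∂_{k+1}):

  H_1: rank ker ∂_1 − rank ∂_2 = (12 − 8) − 0 = 4, and there is no ∂_2, so H_1 ≅ Z^4.

H_1 = Z^4.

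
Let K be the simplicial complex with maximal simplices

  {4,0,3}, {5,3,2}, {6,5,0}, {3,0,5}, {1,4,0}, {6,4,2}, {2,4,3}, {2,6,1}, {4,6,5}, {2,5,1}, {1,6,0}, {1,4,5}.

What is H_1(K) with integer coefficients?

Take the total order 0 < 1 < 2 < 3 < 4 < 5 < 6 on the vertex set. Then K (dimension 2) consists of the simplices:

  0-simplices (7): [0], [1], [2], [3], [4], [5], [6]
  1-simplices (18): [0,1], [0,3], [0,4], [0,5], [0,6], [1,2], [1,4], [1,5], [1,6], [2,3], [2,4], [2,5], [2,6], [3,4], [3,5], [4,5], [4,6], [5,6]
  2-simplices (12): [0,1,4], [0,1,6], [0,3,4], [0,3,5], [0,5,6], [1,2,5], [1,2,6], [1,4,5], [2,3,4], [2,3,5], [2,4,6], [4,5,6]

Hence C_0 ≅ Z^7, C_1 ≅ Z^18, C_2 ≅ Z^12.

∂_1: C_1 → C_0 sends each edge [p,q] (with p < q) to q − p.
This gives a 7×18 integer matrix of rank 6; reducing to Smith normal form yields diagonal entries (1,1,1,1,1,1).

∂_2: C_2 → C_1 maps a triangle to the signed sum of its edges. For instance
  ∂[1,4,5] = [4,5] − [1,5] + [1,4],
  ∂[0,5,6] = [5,6] − [0,6] + [0,5].
The 18×12 boundary matrix has rank 12 and Smith normal form diag(1,1,1,1,1,1,1,1,1,1,1,2).

Now H_k = ker ∂_k / im ∂_{k+1}, so:

  H_1: rank ker ∂_1 − rank ∂_2 = (18 − 6) − 12 = 0, and ∂_2 has invariant factor 2 > 1, so H_1 ≅ Z/2.

H_1 = Z/2.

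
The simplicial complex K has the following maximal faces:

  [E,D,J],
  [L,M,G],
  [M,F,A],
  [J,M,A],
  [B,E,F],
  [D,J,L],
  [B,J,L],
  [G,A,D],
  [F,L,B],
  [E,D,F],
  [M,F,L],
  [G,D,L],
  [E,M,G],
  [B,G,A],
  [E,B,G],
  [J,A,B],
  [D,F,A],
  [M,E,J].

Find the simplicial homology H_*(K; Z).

H_0 = Z,  H_1 = Z^2,  H_2 = Z.

Order the vertices as A < B < D < E < F < G < J < L < M. Listing each simplex with vertices in this order, K has dimension 2 with simplices:

  0-simplices (9): A, B, D, E, F, G, J, L, M
  1-simplices (27): AB, AD, AF, AG, AJ, AM, BE, BF, BG, BJ, BL, DE, DF, DG, DJ, DL, EF, EG, EJ, EM, FL, FM, GL, GM, JL, JM, LM
  2-simplices (18): ABG, ABJ, ADF, ADG, AFM, AJM, BEF, BEG, BFL, BJL, DEF, DEJ, DGL, DJL, EGM, EJM, FLM, GLM

so the chain groups are C_0 ≅ Z^9, C_1 ≅ Z^27, C_2 ≅ Z^18.

The boundary map ∂_1: C_1 → C_0 is given by ∂[p,q] = [q] − [p].
The 9×27 boundary matrix has rank 8 and Smith normal form diag(1,1,1,1,1,1,1,1).

The boundary map ∂_2: C_2 → C_1 sends each 2-simplex [p,q,r] to [q,r] − [p,r] + [p,q]. For instance
  ∂AFM = FM − AM + AF,
  ∂GLM = LM − GM + GL.
The resulting 27×18 matrix has rank 17, and its Smith normal form has invariant factors (1,1,1,1,1,1,1,1,1,1,1,1,1,1,1,1,1).

Reading off H_k = ker ∂_k / im ∂_{k+1}:

  H_0: rank C_0 − rank ∂_1 = 9 − 8 = 1, and the invariant factors of ∂_1 are all 1, so H_0 ≅ Z.
  H_1: rank ker ∂_1 − rank ∂_2 = (27 − 8) − 17 = 2, and the invariant factors of ∂_2 are all 1, so H_1 ≅ Z^2.
  H_2: rank ker ∂_2 − rank ∂_3 = (18 − 17) − 0 = 1, and there is no ∂_3, so H_2 ≅ Z.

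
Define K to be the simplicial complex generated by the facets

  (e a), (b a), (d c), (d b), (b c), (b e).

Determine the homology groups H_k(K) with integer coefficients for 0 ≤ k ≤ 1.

We work with the vertex ordering a < b < c < d < e. The simplices of K, each written with vertices in increasing order, are:

  0-simplices (5): a, b, c, d, e
  1-simplices (6): ab, ae, bc, bd, be, cd

Hence C_0 ≅ Z^5, C_1 ≅ Z^6.

∂_1: C_1 → C_0 maps an edge to its endpoints' difference, ∂[p,q] = q − p.
The resulting 5×6 matrix has rank 4, and its Smith normal form has invariant factors (1,1,1,1).

Now H_k = ker ∂_k / im ∂_{k+1}, so:

  H_0: rank C_0 − rank ∂_1 = 5 − 4 = 1, and the invariant factors of ∂_1 are all 1, so H_0 ≅ Z.
  H_1: rank ker ∂_1 − rank ∂_2 = (6 − 4) − 0 = 2, and there is no ∂_2, so H_1 ≅ Z^2.

H_0 ≅ Z,  H_1 ≅ Z^2.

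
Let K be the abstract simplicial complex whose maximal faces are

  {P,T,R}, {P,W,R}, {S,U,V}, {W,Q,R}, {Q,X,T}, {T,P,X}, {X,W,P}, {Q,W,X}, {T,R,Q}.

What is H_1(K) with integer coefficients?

H_1 = 0.

Order the vertices as P < Q < R < S < T < U < V < W < X. Listing each simplex with vertices in this order, K has dimension 2 with simplices:

  0-simplices (9): P, Q, R, S, T, U, V, W, X
  1-simplices (15): PR, PT, PW, PX, QR, QT, QW, QX, RT, RW, SU, SV, TX, UV, WX
  2-simplices (9): PRT, PRW, PTX, PWX, QRT, QRW, QTX, QWX, SUV

giving chain groups C_0 ≅ Z^9, C_1 ≅ Z^15, C_2 ≅ Z^9.

Boundary ∂_1: C_1 → C_0 sends each edge [p,q] (with p < q) to q − p. For instance
  ∂WX = X − W.
The 9×15 boundary matrix has rank 7 and Smith normal form diag(1,1,1,1,1,1,1).

The boundary map ∂_2: C_2 → C_1 acts by ∂[p,q,r] = [q,r] − [p,r] + [p,q]. For instance
  ∂SUV = UV − SV + SU,
  ∂PRW = RW − PW + PR.
As a 15×9 matrix over Z this has rank 8, with invariant factors (1,1,1,1,1,1,1,1).

Now H_k = ker ∂_k / im ∂_{k+1}, so:

  H_1: rank ker ∂_1 − rank ∂_2 = (15 − 7) − 8 = 0, and the invariant factors of ∂_2 are all 1, so H_1 ≅ 0.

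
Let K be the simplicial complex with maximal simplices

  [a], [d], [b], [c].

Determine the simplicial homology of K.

Fix the vertex order a < b < c < d and write every simplex with vertices in increasing order. Then dim K = 0 and the simplices of K are:

  0-simplices (4): a, b, c, d

giving chain groups C_0 ≅ Z^4.

Reading off H_k = ker ∂_k / im ∂_{k+1}:

  H_0: rank C_0 − rank ∂_1 = 4 − 0 = 4, and there is no ∂_1, so H_0 = Z^4.

H_0 = Z^4.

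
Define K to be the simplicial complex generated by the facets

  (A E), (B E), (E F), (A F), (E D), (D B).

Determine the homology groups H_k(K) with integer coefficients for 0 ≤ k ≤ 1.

H_0 ≅ Z,  H_1 ≅ Z^2.

We work with the vertex ordering A < B < D < E < F. The simplices of K, each written with vertices in increasing order, are:

  0-simplices (5): A, B, D, E, F
  1-simplices (6): AE, AF, BD, BE, DE, EF

giving chain groups C_0 ≅ Z^5, C_1 ≅ Z^6.

Boundary ∂_1: C_1 → C_0 maps an edge to its endpoints' difference, ∂[p,q] = q − p. For instance
  ∂EF = F − E.
The resulting 5×6 matrix has rank 4, and its Smith normal form has invariant factors (1,1,1,1).

Computing H_k = (kernel of ∂_k) / (image of ∂_{k+1}):

  H_0: rank C_0 − rank ∂_1 = 5 − 4 = 1, and the invariant factors of ∂_1 are all 1, so H_0 = Z.
  H_1: rank ker ∂_1 − rank ∂_2 = (6 − 4) − 0 = 2, and there is no ∂_2, so H_1 = Z^2.

(K is a triangulation of a wedge of 2 circles.)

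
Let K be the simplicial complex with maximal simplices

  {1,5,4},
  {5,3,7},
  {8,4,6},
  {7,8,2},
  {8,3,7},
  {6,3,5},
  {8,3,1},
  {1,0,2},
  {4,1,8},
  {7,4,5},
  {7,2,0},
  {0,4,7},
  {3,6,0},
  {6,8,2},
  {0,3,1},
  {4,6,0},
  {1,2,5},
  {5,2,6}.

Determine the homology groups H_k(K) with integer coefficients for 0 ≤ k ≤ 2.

Take the total order 0 < 1 < 2 < 3 < 4 < 5 < 6 < 7 < 8 on the vertex set. Then K (dimension 2) consists of the simplices:

  0-simplices (9): [0], [1], [2], [3], [4], [5], [6], [7], [8]
  1-simplices (27): (27 of them)
  2-simplices (18): [0,1,2], [0,1,3], [0,2,7], [0,3,6], [0,4,6], [0,4,7], [1,2,5], [1,3,8], [1,4,5], [1,4,8], [2,5,6], [2,6,8], [2,7,8], [3,5,6], [3,5,7], [3,7,8], [4,5,7], [4,6,8]

Hence C_0 ≅ Z^9, C_1 ≅ Z^27, C_2 ≅ Z^18.

The boundary map ∂_1: C_1 → C_0 is given by ∂[p,q] = [q] − [p].
This gives a 9×27 integer matrix of rank 8; reducing to Smith normal form yields diagonal entries (1,1,1,1,1,1,1,1).

The boundary map ∂_2: C_2 → C_1 maps a triangle to the signed sum of its edges. For instance
  ∂[1,4,8] = [4,8] − [1,8] + [1,4],
  ∂[0,4,7] = [4,7] − [0,7] + [0,4].
The 27×18 boundary matrix has rank 17 and Smith normal form diag(1,1,1,1,1,1,1,1,1,1,1,1,1,1,1,1,1).

Now H_k = ker ∂_k / im ∂_{k+1}, so:

  H_0: rank C_0 − rank ∂_1 = 9 − 8 = 1, and the invariant factors of ∂_1 are all 1, so H_0 ≅ Z.
  H_1: rank ker ∂_1 − rank ∂_2 = (27 − 8) − 17 = 2, and the invariant factors of ∂_2 are all 1, so H_1 ≅ Z^2.
  H_2: rank ker ∂_2 − rank ∂_3 = (18 − 17) − 0 = 1, and there is no ∂_3, so H_2 ≅ Z.

As a check, the Euler characteristic is 9 − 27 + 18 = 0, which agrees with 1 − 2 + 1 = 0.

H_0 = Z,  H_1 = Z^2,  H_2 = Z.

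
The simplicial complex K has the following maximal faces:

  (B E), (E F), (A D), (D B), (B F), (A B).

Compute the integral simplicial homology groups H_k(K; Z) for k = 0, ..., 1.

H_0 = Z,  H_1 = Z^2.

Take the total order A < B < D < E < F on the vertex set. Then K (dimension 1) consists of the simplices:

  0-simplices (5): A, B, D, E, F
  1-simplices (6): AB, AD, BD, BE, BF, EF

Hence C_0 ≅ Z^5, C_1 ≅ Z^6.

∂_1: C_1 → C_0 is given by ∂[p,q] = [q] − [p]. For instance
  ∂AB = B − A.
As a 5×6 matrix over Z this has rank 4, with invariant factors (1,1,1,1).

Now H_k = ker ∂_k / im ∂_{k+1}, so:

  H_0: rank C_0 − rank ∂_1 = 5 − 4 = 1, and the invariant factors of ∂_1 are all 1, so H_0 ≅ Z.
  H_1: rank ker ∂_1 − rank ∂_2 = (6 − 4) − 0 = 2, and there is no ∂_2, so H_1 ≅ Z^2.

As a check, the Euler characteristic is 5 − 6 = -1, which agrees with 1 − 2 = -1.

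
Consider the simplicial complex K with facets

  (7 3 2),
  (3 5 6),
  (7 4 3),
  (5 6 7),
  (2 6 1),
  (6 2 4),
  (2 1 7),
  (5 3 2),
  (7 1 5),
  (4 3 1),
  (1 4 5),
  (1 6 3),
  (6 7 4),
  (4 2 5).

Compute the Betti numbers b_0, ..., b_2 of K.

We work with the vertex ordering 1 < 2 < 3 < 4 < 5 < 6 < 7. The simplices of K, each written with vertices in increasing order, are:

  0-simplices (7): [1], [2], [3], [4], [5], [6], [7]
  1-simplices (21): [1,2], [1,3], [1,4], [1,5], [1,6], [1,7], [2,3], [2,4], [2,5], [2,6], [2,7], [3,4], [3,5], [3,6], [3,7], [4,5], [4,6], [4,7], [5,6], [5,7], [6,7]
  2-simplices (14): [1,2,6], [1,2,7], [1,3,4], [1,3,6], [1,4,5], [1,5,7], [2,3,5], [2,3,7], [2,4,5], [2,4,6], [3,4,7], [3,5,6], [4,6,7], [5,6,7]

so the chain groups are C_0 ≅ Z^7, C_1 ≅ Z^21, C_2 ≅ Z^14.

Boundary ∂_1: C_1 → C_0 sends each edge [p,q] (with p < q) to q − p.
The 7×21 boundary matrix has rank 6 and Smith normal form diag(1,1,1,1,1,1).

The boundary map ∂_2: C_2 → C_1 maps a triangle to the signed sum of its edges. For instance
  ∂[5,6,7] = [6,7] − [5,7] + [5,6],
  ∂[1,3,6] = [3,6] − [1,6] + [1,3].
This gives a 21×14 integer matrix of rank 13; reducing to Smith normal form yields diagonal entries (1,1,1,1,1,1,1,1,1,1,1,1,1).

Computing H_k = (kernel of ∂_k) / (image of ∂_{k+1}):

  H_0: rank C_0 − rank ∂_1 = 7 − 6 = 1, and the invariant factors of ∂_1 are all 1, so H_0 ≅ Z.
  H_1: rank ker ∂_1 − rank ∂_2 = (21 − 6) − 13 = 2, and the invariant factors of ∂_2 are all 1, so H_1 ≅ Z^2.
  H_2: rank ker ∂_2 − rank ∂_3 = (14 − 13) − 0 = 1, and there is no ∂_3, so H_2 ≅ Z.

(K is a triangulation of the torus T^2.)

Hence the Betti numbers are b_0 = 1, b_1 = 2, b_2 = 1.

b_0 = 1, b_1 = 2, b_2 = 1.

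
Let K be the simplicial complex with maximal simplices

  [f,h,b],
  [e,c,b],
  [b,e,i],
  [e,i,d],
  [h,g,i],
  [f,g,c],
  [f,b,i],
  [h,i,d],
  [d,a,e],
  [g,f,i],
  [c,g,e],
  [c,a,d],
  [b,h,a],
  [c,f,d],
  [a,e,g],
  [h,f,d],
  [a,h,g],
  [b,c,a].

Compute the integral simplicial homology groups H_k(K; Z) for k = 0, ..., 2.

H_0 ≅ Z,  H_1 ≅ Z ⊕ Z/2Z,  H_2 = 0.

Fix the vertex order a < b < c < d < e < f < g < h < i and write every simplex with vertices in increasing order. Then dim K = 2 and the simplices of K are:

  0-simplices (9): a, b, c, d, e, f, g, h, i
  1-simplices (27): ab, ac, ad, ae, ag, ah, bc, be, bf, bh, bi, cd, ce, cf, cg, de, df, dh, di, eg, ei, fg, fh, fi, gh, gi, hi
  2-simplices (18): abc, abh, acd, ade, aeg, agh, bce, bei, bfh, bfi, cdf, ceg, cfg, dei, dfh, dhi, fgi, ghi

Hence C_0 ≅ Z^9, C_1 ≅ Z^27, C_2 ≅ Z^18.

Boundary ∂_1: C_1 → C_0 is given by ∂[p,q] = [q] − [p]. For instance
  ∂fi = i − f.
The resulting 9×27 matrix has rank 8, and its Smith normal form has invariant factors (1,1,1,1,1,1,1,1).

Boundary ∂_2: C_2 → C_1 sends each 2-simplex [p,q,r] to [q,r] − [p,r] + [p,q]. For instance
  ∂dhi = hi − di + dh,
  ∂agh = gh − ah + ag.
The resulting 27×18 matrix has rank 18, and its Smith normal form has invariant factors (1,1,1,1,1,1,1,1,1,1,1,1,1,1,1,1,1,2).

From H_k ≅ ker(∂_k) / im(∂_{k+1}) we obtain:

  H_0: rank C_0 − rank ∂_1 = 9 − 8 = 1, and the invariant factors of ∂_1 are all 1, so H_0 = Z.
  H_1: rank ker ∂_1 − rank ∂_2 = (27 − 8) − 18 = 1, and ∂_2 has invariant factor 2 > 1, so H_1 = Z ⊕ Z/2Z.
  H_2: rank ker ∂_2 − rank ∂_3 = (18 − 18) − 0 = 0, and there is no ∂_3, so H_2 = 0.

As a check, the Euler characteristic is 9 − 27 + 18 = 0, which agrees with 1 − 1 + 0 = 0.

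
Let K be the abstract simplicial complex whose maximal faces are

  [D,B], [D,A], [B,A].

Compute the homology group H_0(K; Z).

H_0 = Z.

Fix the vertex order A < B < D and write every simplex with vertices in increasing order. Then dim K = 1 and the simplices of K are:

  0-simplices (3): A, B, D
  1-simplices (3): AB, AD, BD

so the chain groups are C_0 ≅ Z^3, C_1 ≅ Z^3.

Boundary ∂_1: C_1 → C_0 maps an edge to its endpoints' difference, ∂[p,q] = q − p. For instance
  ∂AB = B − A.
This gives a 3×3 integer matrix of rank 2; reducing to Smith normal form yields diagonal entries (1,1).

Computing H_k = (kernel of ∂_k) / (image of ∂_{k+1}):

  H_0: rank C_0 − rank ∂_1 = 3 − 2 = 1, and the invariant factors of ∂_1 are all 1, so H_0 = Z.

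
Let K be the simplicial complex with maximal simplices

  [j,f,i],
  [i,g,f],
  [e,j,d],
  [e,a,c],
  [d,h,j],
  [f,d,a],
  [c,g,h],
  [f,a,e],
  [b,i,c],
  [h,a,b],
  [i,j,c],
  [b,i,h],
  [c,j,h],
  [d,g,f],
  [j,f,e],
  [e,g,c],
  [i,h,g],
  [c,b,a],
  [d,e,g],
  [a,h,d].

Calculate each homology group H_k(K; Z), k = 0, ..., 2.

H_0 = Z,  H_1 = Z ⊕ Z/2Z,  H_2 = 0.

Fix the vertex order a < b < c < d < e < f < g < h < i < j and write every simplex with vertices in increasing order. Then dim K = 2 and the simplices of K are:

  0-simplices (10): a, b, c, d, e, f, g, h, i, j
  1-simplices (30): ab, ac, ad, ae, af, ah, bc, bh, bi, ce, cg, ch, ci, cj, de, df, dg, dh, dj, ef, eg, ej, fg, fi, fj, gh, gi, hi, hj, ij
  2-simplices (20): abc, abh, ace, adf, adh, aef, bci, bhi, ceg, cgh, chj, cij, deg, dej, dfg, dhj, efj, fgi, fij, ghi

so the chain groups are C_0 ≅ Z^10, C_1 ≅ Z^30, C_2 ≅ Z^20.

Boundary ∂_1: C_1 → C_0 maps an edge to its endpoints' difference, ∂[p,q] = q − p.
The 10×30 boundary matrix has rank 9 and Smith normal form diag(1,1,1,1,1,1,1,1,1).

Boundary ∂_2: C_2 → C_1 sends each 2-simplex [p,q,r] to [q,r] − [p,r] + [p,q]. For instance
  ∂fij = ij − fj + fi,
  ∂dhj = hj − dj + dh.
The 30×20 boundary matrix has rank 20 and Smith normal form diag(1,1,1,1,1,1,1,1,1,1,1,1,1,1,1,1,1,1,1,2).

Computing H_k = (kernel of ∂_k) / (image of ∂_{k+1}):

  H_0: rank C_0 − rank ∂_1 = 10 − 9 = 1, and the invariant factors of ∂_1 are all 1, so H_0 = Z.
  H_1: rank ker ∂_1 − rank ∂_2 = (30 − 9) − 20 = 1, and ∂_2 has invariant factor 2 > 1, so H_1 = Z ⊕ Z/2Z.
  H_2: rank ker ∂_2 − rank ∂_3 = (20 − 20) − 0 = 0, and there is no ∂_3, so H_2 = 0.

As a check, the Euler characteristic is 10 − 30 + 20 = 0, which agrees with 1 − 1 + 0 = 0.
(K is a triangulation of the Klein bottle.)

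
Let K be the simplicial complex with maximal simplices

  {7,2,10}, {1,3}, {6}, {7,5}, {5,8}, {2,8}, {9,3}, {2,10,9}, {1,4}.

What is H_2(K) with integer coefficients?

H_2 ≅ 0.

Take the total order 1 < 2 < 3 < 4 < 5 < 6 < 7 < 8 < 9 < 10 on the vertex set. Then K (dimension 2) consists of the simplices:

  0-simplices (10): [1], [2], [3], [4], [5], [6], [7], [8], [9], [10]
  1-simplices (11): [1,3], [1,4], [2,7], [2,8], [2,9], [2,10], [3,9], [5,7], [5,8], [7,10], [9,10]
  2-simplices (2): [2,7,10], [2,9,10]

giving chain groups C_0 ≅ Z^10, C_1 ≅ Z^11, C_2 ≅ Z^2.

Boundary ∂_1: C_1 → C_0 sends each edge [p,q] (with p < q) to q − p. For instance
  ∂[2,8] = [8] − [2].
The 10×11 boundary matrix has rank 8 and Smith normal form diag(1,1,1,1,1,1,1,1).

Boundary ∂_2: C_2 → C_1 maps a triangle to the signed sum of its edges. For instance
  ∂[2,9,10] = [9,10] − [2,10] + [2,9],
  ∂[2,7,10] = [7,10] − [2,10] + [2,7].
As a 11×2 matrix over Z this has rank 2, with invariant factors (1,1).

Computing H_k = (kernel of ∂_k) / (image of ∂_{k+1}):

  H_2: rank ker ∂_2 − rank ∂_3 = (2 − 2) − 0 = 0, and there is no ∂_3, so H_2 = 0.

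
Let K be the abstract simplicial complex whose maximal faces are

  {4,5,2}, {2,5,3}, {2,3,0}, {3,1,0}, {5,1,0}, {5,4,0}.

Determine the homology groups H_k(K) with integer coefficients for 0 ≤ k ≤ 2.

H_0 ≅ Z,  H_1 ≅ Z,  H_2 = 0.

We work with the vertex ordering 0 < 1 < 2 < 3 < 4 < 5. The simplices of K, each written with vertices in increasing order, are:

  0-simplices (6): [0], [1], [2], [3], [4], [5]
  1-simplices (12): [0,1], [0,2], [0,3], [0,4], [0,5], [1,3], [1,5], [2,3], [2,4], [2,5], [3,5], [4,5]
  2-simplices (6): [0,1,3], [0,1,5], [0,2,3], [0,4,5], [2,3,5], [2,4,5]

so the chain groups are C_0 ≅ Z^6, C_1 ≅ Z^12, C_2 ≅ Z^6.

∂_1: C_1 → C_0 sends each edge [p,q] (with p < q) to q − p.
As a 6×12 matrix over Z this has rank 5, with invariant factors (1,1,1,1,1).

Boundary ∂_2: C_2 → C_1 maps a triangle to the signed sum of its edges. For instance
  ∂[0,1,3] = [1,3] − [0,3] + [0,1],
  ∂[0,2,3] = [2,3] − [0,3] + [0,2].
The 12×6 boundary matrix has rank 6 and Smith normal form diag(1,1,1,1,1,1).

Now H_k = ker ∂_k / im ∂_{k+1}, so:

  H_0: rank C_0 − rank ∂_1 = 6 − 5 = 1, and the invariant factors of ∂_1 are all 1, so H_0 ≅ Z.
  H_1: rank ker ∂_1 − rank ∂_2 = (12 − 5) − 6 = 1, and the invariant factors of ∂_2 are all 1, so H_1 ≅ Z.
  H_2: rank ker ∂_2 − rank ∂_3 = (6 − 6) − 0 = 0, and there is no ∂_3, so H_2 ≅ 0.

(K is a triangulation of the cylinder S^1 x I.)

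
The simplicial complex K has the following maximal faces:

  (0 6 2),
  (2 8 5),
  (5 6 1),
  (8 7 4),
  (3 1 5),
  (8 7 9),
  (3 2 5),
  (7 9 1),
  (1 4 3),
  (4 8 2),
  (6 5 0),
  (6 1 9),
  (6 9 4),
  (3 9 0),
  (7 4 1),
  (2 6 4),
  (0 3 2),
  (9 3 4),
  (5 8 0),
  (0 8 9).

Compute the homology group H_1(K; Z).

We work with the vertex ordering 0 < 1 < 2 < 3 < 4 < 5 < 6 < 7 < 8 < 9. The simplices of K, each written with vertices in increasing order, are:

  0-simplices (10): [0], [1], [2], [3], [4], [5], [6], [7], [8], [9]
  1-simplices (30): (30 of them)
  2-simplices (20): (20 of them)

Hence C_0 ≅ Z^10, C_1 ≅ Z^30, C_2 ≅ Z^20.

∂_1: C_1 → C_0 sends each edge [p,q] (with p < q) to q − p. For instance
  ∂[5,6] = [6] − [5].
The 10×30 boundary matrix has rank 9 and Smith normal form diag(1,1,1,1,1,1,1,1,1).

The boundary map ∂_2: C_2 → C_1 maps a triangle to the signed sum of its edges. For instance
  ∂[4,7,8] = [7,8] − [4,8] + [4,7],
  ∂[0,2,3] = [2,3] − [0,3] + [0,2].
The 30×20 boundary matrix has rank 20 and Smith normal form diag(1,1,1,1,1,1,1,1,1,1,1,1,1,1,1,1,1,1,1,2).

From H_k ≅ ker(∂_k) / im(∂_{k+1}) we obtain:

  H_1: rank ker ∂_1 − rank ∂_2 = (30 − 9) − 20 = 1, and ∂_2 has invariant factor 2 > 1, so H_1 ≅ Z ⊕ Z/2Z.

(K is a triangulation of the Klein bottle.)

H_1 = Z ⊕ Z/2Z.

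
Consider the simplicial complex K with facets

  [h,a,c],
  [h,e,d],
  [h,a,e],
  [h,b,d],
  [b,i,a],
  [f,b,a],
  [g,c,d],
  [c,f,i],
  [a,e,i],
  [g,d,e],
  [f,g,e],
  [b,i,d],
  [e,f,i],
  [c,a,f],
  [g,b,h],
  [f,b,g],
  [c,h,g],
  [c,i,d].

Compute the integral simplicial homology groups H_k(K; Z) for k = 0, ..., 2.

H_0 = Z,  H_1 = Z × Z/2,  H_2 = 0.

Fix the vertex order a < b < c < d < e < f < g < h < i and write every simplex with vertices in increasing order. Then dim K = 2 and the simplices of K are:

  0-simplices (9): a, b, c, d, e, f, g, h, i
  1-simplices (27): ab, ac, ae, af, ah, ai, bd, bf, bg, bh, bi, cd, cf, cg, ch, ci, de, dg, dh, di, ef, eg, eh, ei, fg, fi, gh
  2-simplices (18): abf, abi, acf, ach, aeh, aei, bdh, bdi, bfg, bgh, cdg, cdi, cfi, cgh, deg, deh, efg, efi

Hence C_0 ≅ Z^9, C_1 ≅ Z^27, C_2 ≅ Z^18.

The boundary map ∂_1: C_1 → C_0 sends each edge [p,q] (with p < q) to q − p. For instance
  ∂de = e − d.
The resulting 9×27 matrix has rank 8, and its Smith normal form has invariant factors (1,1,1,1,1,1,1,1).

The boundary map ∂_2: C_2 → C_1 acts by ∂[p,q,r] = [q,r] − [p,r] + [p,q]. For instance
  ∂cgh = gh − ch + cg,
  ∂efi = fi − ei + ef.
The resulting 27×18 matrix has rank 18, and its Smith normal form has invariant factors (1,1,1,1,1,1,1,1,1,1,1,1,1,1,1,1,1,2).

Now H_k = ker ∂_k / im ∂_{k+1}, so:

  H_0: rank C_0 − rank ∂_1 = 9 − 8 = 1, and the invariant factors of ∂_1 are all 1, so H_0 ≅ Z.
  H_1: rank ker ∂_1 − rank ∂_2 = (27 − 8) − 18 = 1, and ∂_2 has invariant factor 2 > 1, so H_1 ≅ Z × Z/2.
  H_2: rank ker ∂_2 − rank ∂_3 = (18 − 18) − 0 = 0, and there is no ∂_3, so H_2 ≅ 0.

As a check, the Euler characteristic is 9 − 27 + 18 = 0, which agrees with 1 − 1 + 0 = 0.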